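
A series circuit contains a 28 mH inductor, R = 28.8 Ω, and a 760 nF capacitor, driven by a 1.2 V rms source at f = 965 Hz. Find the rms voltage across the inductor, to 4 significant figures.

3.682 V

ω = 2πf = 6063 rad/s
X_L = ωL = 169.8 Ω
X_C = 1/(ωC) = 217.0 Ω
Net reactance X = X_L − X_C = -47.24 Ω
Z = 28.80 − j47.24 Ω
|Z| = √(28.80² + 47.24²) = 55.33 Ω
I = V/|Z| = 21.69 mA
V_L = I·|Z_L| = 0.02169 × 169.8 = 3.682 V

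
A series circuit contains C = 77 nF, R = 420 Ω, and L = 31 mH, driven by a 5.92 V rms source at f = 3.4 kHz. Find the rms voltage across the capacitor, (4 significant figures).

ω = 2πf = 21360 rad/s
X_L = ωL = 662.2 Ω
X_C = 1/(ωC) = 607.9 Ω
Net reactance X = X_L − X_C = 54.32 Ω
Z = 420.0 + j54.32 Ω
|Z| = √(420.0² + 54.32²) = 423.5 Ω
I = V/|Z| = 13.98 mA
V_C = I·|Z_C| = 0.01398 × 607.9 = 8.498 V

8.498 V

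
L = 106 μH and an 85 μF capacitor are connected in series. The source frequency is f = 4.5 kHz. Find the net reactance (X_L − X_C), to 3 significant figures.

ω = 2πf = 28270 rad/s
X_L = ωL = 3.00 Ω
X_C = 1/(ωC) = 0.416 Ω
X = 3.00 − 0.416 = 2.58 Ω

2.58 Ω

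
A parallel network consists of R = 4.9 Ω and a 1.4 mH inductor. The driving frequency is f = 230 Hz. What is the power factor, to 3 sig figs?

ω = 2πf = 1445 rad/s
X_L = ωL = 2.02 Ω
Parallel: admittances add. Y = 1/R + 1/(jωL)
Y = (0.204 − j0.494) S
|Y| = 0.535 S → |Z| = 1/|Y| = 1.87 Ω, ∠Z = −∠Y = 67.6°
cos φ = cos(67.6°) = 0.382

0.382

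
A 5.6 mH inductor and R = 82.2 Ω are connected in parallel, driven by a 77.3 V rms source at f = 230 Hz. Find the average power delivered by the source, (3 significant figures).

72.7 W

ω = 2πf = 1445 rad/s
X_L = ωL = 8.09 Ω
Parallel: admittances add. Y = 1/R + 1/(jωL)
Y = (0.0122 − j0.124) S
|Y| = 0.124 S → |Z| = 1/|Y| = 8.05 Ω, ∠Z = −∠Y = 84.4°
I = V/|Z| = 9.60 A
P = VI cos φ = 77.3 × 9.60 × cos(84.4°) = 72.7 W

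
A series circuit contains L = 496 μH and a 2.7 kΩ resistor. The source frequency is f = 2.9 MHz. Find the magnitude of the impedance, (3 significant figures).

ω = 2πf = 1.822e+07 rad/s
X_L = ωL = 9040 Ω
Z = 2700 + j9040 Ω
|Z| = √(2700² + 9040²) = 9430 Ω

9430 Ω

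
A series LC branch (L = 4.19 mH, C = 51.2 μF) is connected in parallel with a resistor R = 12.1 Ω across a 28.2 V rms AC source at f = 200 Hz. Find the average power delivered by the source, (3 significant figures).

65.7 W

ω = 2πf = 1257 rad/s
X_L = ωL = 5.27 Ω
X_C = 1/(ωC) = 15.5 Ω
Branch 1: Z₁ = R = 12.1 Ω
Branch 2 (series LC): Z₂ = j(X_L − X_C) = −j10.3 Ω
Parallel: Z = Z₁Z₂/(Z₁+Z₂), |Z| = 7.83 Ω, ∠Z = -49.7°
I = V/|Z| = 3.60 A
P = VI cos φ = 28.2 × 3.60 × cos(-49.7°) = 65.7 W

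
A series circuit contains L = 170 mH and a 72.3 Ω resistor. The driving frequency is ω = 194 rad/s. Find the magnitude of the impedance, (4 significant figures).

X_L = ωL = 32.98 Ω
Z = 72.30 + j32.98 Ω
|Z| = √(72.30² + 32.98²) = 79.47 Ω

79.47 Ω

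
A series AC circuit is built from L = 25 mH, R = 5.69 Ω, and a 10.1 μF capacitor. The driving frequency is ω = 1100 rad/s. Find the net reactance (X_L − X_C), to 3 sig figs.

-62.5 Ω

X_L = ωL = 27.5 Ω
X_C = 1/(ωC) = 90.0 Ω
X = 27.5 − 90.0 = -62.5 Ω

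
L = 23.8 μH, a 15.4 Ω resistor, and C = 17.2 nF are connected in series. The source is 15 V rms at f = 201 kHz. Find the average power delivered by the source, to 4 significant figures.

7.036 W

ω = 2πf = 1.263e+06 rad/s
X_L = ωL = 30.06 Ω
X_C = 1/(ωC) = 46.04 Ω
Net reactance X = X_L − X_C = -15.98 Ω
Z = 15.40 − j15.98 Ω
|Z| = √(15.40² + 15.98²) = 22.19 Ω
∠Z = arctan(-15.98/15.40) = -46.06°
I = V/|Z| = 675.9 mA
P = VI cos φ = 15 × 0.6759 × cos(-46.06°) = 7.036 W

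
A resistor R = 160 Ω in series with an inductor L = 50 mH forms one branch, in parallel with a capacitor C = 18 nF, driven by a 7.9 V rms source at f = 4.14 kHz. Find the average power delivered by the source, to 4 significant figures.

5.815 mW

ω = 2πf = 26010 rad/s
X_L = ωL = 1301 Ω
X_C = 1/(ωC) = 2136 Ω
Branch 1 (R+jX_L): Z₁ = 160.0 + j1301 Ω, |Z₁| = 1310 Ω
Branch 2 (−jX_C): Z₂ = −j2136 Ω
Parallel: Z = Z₁Z₂/(Z₁+Z₂), |Z| = 3291 Ω, ∠Z = 72.14°
I = V/|Z| = 2.400 mA
P = VI cos φ = 7.9 × 0.002400 × cos(72.14°) = 5.815 mW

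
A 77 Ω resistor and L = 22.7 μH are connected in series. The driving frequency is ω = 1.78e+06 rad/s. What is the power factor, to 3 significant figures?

0.885

X_L = ωL = 40.4 Ω
Z = 77.0 + j40.4 Ω
|Z| = √(77.0² + 40.4²) = 87.0 Ω
∠Z = arctan(40.4/77.0) = 27.7°
cos φ = cos(27.7°) = 0.885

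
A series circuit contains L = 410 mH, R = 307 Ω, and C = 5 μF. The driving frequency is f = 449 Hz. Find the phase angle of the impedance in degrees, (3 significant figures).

ω = 2πf = 2821 rad/s
X_L = ωL = 1160 Ω
X_C = 1/(ωC) = 70.9 Ω
Net reactance X = X_L − X_C = 1090 Ω
Z = 307 + j1090 Ω
|Z| = √(307² + 1090²) = 1130 Ω
∠Z = arctan(1090/307) = 74.2°

74.2°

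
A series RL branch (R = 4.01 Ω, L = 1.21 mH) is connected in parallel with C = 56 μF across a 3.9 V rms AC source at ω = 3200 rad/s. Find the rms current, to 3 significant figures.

546 mA

X_L = ωL = 3.87 Ω
X_C = 1/(ωC) = 5.58 Ω
Branch 1 (R+jX_L): Z₁ = 4.01 + j3.87 Ω, |Z₁| = 5.57 Ω
Branch 2 (−jX_C): Z₂ = −j5.58 Ω
Parallel: Z = Z₁Z₂/(Z₁+Z₂), |Z| = 7.14 Ω, ∠Z = -22.9°
I = V/|Z| = 3.9/7.14 = 546 mA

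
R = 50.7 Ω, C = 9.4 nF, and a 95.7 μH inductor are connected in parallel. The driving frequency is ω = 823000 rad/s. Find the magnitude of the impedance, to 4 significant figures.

49.17 Ω

X_L = ωL = 78.76 Ω
X_C = 1/(ωC) = 129.3 Ω
Parallel: admittances add. Y = 1/R + 1/(jωL) + jωC
Y = (0.01972 − j0.004960) S
|Y| = 0.02034 S → |Z| = 1/|Y| = 49.17 Ω, ∠Z = −∠Y = 14.12°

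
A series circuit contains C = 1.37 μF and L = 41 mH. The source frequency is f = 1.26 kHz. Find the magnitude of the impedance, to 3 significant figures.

232 Ω

ω = 2πf = 7917 rad/s
X_L = ωL = 325 Ω
X_C = 1/(ωC) = 92.2 Ω
Net reactance X = X_L − X_C = 232 Ω
Z = j232 Ω
|Z| = √(0² + 232²) = 232 Ω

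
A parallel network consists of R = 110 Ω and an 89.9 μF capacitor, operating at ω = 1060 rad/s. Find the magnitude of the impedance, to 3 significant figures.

10.4 Ω

X_C = 1/(ωC) = 10.5 Ω
Parallel: admittances add. Y = 1/R + jωC
Y = (0.00909 + j0.0953) S
|Y| = 0.0957 S → |Z| = 1/|Y| = 10.4 Ω, ∠Z = −∠Y = -84.6°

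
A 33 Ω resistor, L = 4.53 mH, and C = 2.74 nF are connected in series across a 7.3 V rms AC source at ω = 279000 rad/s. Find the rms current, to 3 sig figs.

132 mA

X_L = ωL = 1260 Ω
X_C = 1/(ωC) = 1310 Ω
Net reactance X = X_L − X_C = -44.2 Ω
Z = 33.0 − j44.2 Ω
|Z| = √(33.0² + 44.2²) = 55.2 Ω
I = V/|Z| = 7.3/55.2 = 132 mA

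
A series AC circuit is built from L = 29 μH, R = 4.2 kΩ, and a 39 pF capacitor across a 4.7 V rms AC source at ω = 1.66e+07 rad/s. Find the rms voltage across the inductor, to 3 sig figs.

X_L = ωL = 481 Ω
X_C = 1/(ωC) = 1540 Ω
Net reactance X = X_L − X_C = -1060 Ω
Z = 4200 − j1060 Ω
|Z| = √(4200² + 1060²) = 4330 Ω
I = V/|Z| = 1.08 mA
V_L = I·|Z_L| = 0.00108 × 481 = 0.522 V

0.522 V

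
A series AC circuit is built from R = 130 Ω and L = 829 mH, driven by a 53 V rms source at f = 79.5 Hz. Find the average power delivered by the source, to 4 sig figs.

ω = 2πf = 499.5 rad/s
X_L = ωL = 414.1 Ω
Z = 130.0 + j414.1 Ω
|Z| = √(130.0² + 414.1²) = 434.0 Ω
∠Z = arctan(414.1/130.0) = 72.57°
I = V/|Z| = 122.1 mA
P = VI cos φ = 53 × 0.1221 × cos(72.57°) = 1.939 W

1.939 W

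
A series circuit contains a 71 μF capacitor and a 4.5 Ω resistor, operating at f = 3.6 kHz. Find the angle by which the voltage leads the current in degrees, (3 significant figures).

-7.88°

ω = 2πf = 22620 rad/s
X_C = 1/(ωC) = 0.623 Ω
Z = 4.50 − j0.623 Ω
|Z| = √(4.50² + 0.623²) = 4.54 Ω
∠Z = arctan(-0.623/4.50) = -7.88°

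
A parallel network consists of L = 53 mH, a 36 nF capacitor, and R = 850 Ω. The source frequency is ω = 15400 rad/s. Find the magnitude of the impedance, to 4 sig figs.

X_L = ωL = 816.2 Ω
X_C = 1/(ωC) = 1804 Ω
Parallel: admittances add. Y = 1/R + 1/(jωL) + jωC
Y = (0.001176 − j0.0006708) S
|Y| = 0.001354 S → |Z| = 1/|Y| = 738.4 Ω, ∠Z = −∠Y = 29.69°

738.4 Ω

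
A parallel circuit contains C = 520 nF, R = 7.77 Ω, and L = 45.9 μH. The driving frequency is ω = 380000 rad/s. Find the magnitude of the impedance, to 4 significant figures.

X_L = ωL = 17.44 Ω
X_C = 1/(ωC) = 5.061 Ω
Parallel: admittances add. Y = 1/R + 1/(jωL) + jωC
Y = (0.1287 + j0.1403) S
|Y| = 0.1904 S → |Z| = 1/|Y| = 5.253 Ω, ∠Z = −∠Y = -47.46°

5.253 Ω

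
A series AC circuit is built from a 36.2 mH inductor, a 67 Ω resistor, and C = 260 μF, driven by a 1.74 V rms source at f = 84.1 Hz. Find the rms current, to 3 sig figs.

ω = 2πf = 528.4 rad/s
X_L = ωL = 19.1 Ω
X_C = 1/(ωC) = 7.28 Ω
Net reactance X = X_L − X_C = 11.9 Ω
Z = 67.0 + j11.9 Ω
|Z| = √(67.0² + 11.9²) = 68.0 Ω
I = V/|Z| = 1.74/68.0 = 25.6 mA

25.6 mA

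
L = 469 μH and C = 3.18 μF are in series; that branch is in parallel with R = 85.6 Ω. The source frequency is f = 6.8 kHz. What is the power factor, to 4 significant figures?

ω = 2πf = 42730 rad/s
X_L = ωL = 20.04 Ω
X_C = 1/(ωC) = 7.360 Ω
Branch 1: Z₁ = R = 85.60 Ω
Branch 2 (series LC): Z₂ = j(X_L − X_C) = j12.68 Ω
Parallel: Z = Z₁Z₂/(Z₁+Z₂), |Z| = 12.54 Ω, ∠Z = 81.58°
cos φ = cos(81.58°) = 0.1465

0.1465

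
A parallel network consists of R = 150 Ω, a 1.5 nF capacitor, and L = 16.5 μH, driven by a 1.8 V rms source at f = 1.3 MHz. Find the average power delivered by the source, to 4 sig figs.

21.60 mW

ω = 2πf = 8.168e+06 rad/s
X_L = ωL = 134.8 Ω
X_C = 1/(ωC) = 81.62 Ω
Parallel: admittances add. Y = 1/R + 1/(jωL) + jωC
Y = (0.006667 + j0.004832) S
|Y| = 0.008234 S → |Z| = 1/|Y| = 121.4 Ω, ∠Z = −∠Y = -35.94°
I = V/|Z| = 14.82 mA
P = VI cos φ = 1.8 × 0.01482 × cos(-35.94°) = 21.60 mW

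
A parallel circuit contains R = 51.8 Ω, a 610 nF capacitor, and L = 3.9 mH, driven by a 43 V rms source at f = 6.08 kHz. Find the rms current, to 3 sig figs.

1.09 A

ω = 2πf = 38200 rad/s
X_L = ωL = 149 Ω
X_C = 1/(ωC) = 42.9 Ω
Parallel: admittances add. Y = 1/R + 1/(jωL) + jωC
Y = (0.0193 + j0.0166) S
|Y| = 0.0255 S → |Z| = 1/|Y| = 39.3 Ω, ∠Z = −∠Y = -40.7°
I = V/|Z| = 43/39.3 = 1.09 A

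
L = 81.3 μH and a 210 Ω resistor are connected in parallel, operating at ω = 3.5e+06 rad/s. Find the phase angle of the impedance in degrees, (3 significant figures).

36.4°

X_L = ωL = 285 Ω
Parallel: admittances add. Y = 1/R + 1/(jωL)
Y = (0.00476 − j0.00351) S
|Y| = 0.00592 S → |Z| = 1/|Y| = 169 Ω, ∠Z = −∠Y = 36.4°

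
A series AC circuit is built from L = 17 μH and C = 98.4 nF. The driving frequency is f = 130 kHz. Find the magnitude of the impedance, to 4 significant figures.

1.444 Ω

ω = 2πf = 816800 rad/s
X_L = ωL = 13.89 Ω
X_C = 1/(ωC) = 12.44 Ω
Net reactance X = X_L − X_C = 1.444 Ω
Z = j1.444 Ω
|Z| = √(0² + 1.444²) = 1.444 Ω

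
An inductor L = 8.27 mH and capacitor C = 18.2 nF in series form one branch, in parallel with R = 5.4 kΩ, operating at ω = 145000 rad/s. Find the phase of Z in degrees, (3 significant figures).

X_L = ωL = 1200 Ω
X_C = 1/(ωC) = 379 Ω
Branch 1: Z₁ = R = 5400 Ω
Branch 2 (series LC): Z₂ = j(X_L − X_C) = j820 Ω
Parallel: Z = Z₁Z₂/(Z₁+Z₂), |Z| = 811 Ω, ∠Z = 81.4°

81.4°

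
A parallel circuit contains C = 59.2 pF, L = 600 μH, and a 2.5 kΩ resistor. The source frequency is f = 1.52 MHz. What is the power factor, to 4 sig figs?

0.7152

ω = 2πf = 9.55e+06 rad/s
X_L = ωL = 5730 Ω
X_C = 1/(ωC) = 1769 Ω
Parallel: admittances add. Y = 1/R + 1/(jωL) + jωC
Y = (0.0004000 + j0.0003909) S
|Y| = 0.0005593 S → |Z| = 1/|Y| = 1788 Ω, ∠Z = −∠Y = -44.34°
cos φ = cos(-44.34°) = 0.7152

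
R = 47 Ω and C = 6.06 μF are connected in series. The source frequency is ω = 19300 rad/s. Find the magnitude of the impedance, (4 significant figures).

47.77 Ω

X_C = 1/(ωC) = 8.550 Ω
Z = 47.00 − j8.550 Ω
|Z| = √(47.00² + 8.550²) = 47.77 Ω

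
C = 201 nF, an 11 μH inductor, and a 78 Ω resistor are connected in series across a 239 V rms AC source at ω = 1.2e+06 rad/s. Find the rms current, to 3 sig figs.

3.04 A

X_L = ωL = 13.2 Ω
X_C = 1/(ωC) = 4.15 Ω
Net reactance X = X_L − X_C = 9.05 Ω
Z = 78.0 + j9.05 Ω
|Z| = √(78.0² + 9.05²) = 78.5 Ω
I = V/|Z| = 239/78.5 = 3.04 A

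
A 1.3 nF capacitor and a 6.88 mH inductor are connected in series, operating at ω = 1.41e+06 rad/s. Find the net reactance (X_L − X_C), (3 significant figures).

X_L = ωL = 9700 Ω
X_C = 1/(ωC) = 546 Ω
X = 9700 − 546 = 9160 Ω

9160 Ω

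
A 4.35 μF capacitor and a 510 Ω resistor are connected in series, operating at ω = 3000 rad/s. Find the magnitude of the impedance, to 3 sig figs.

X_C = 1/(ωC) = 76.6 Ω
Z = 510 − j76.6 Ω
|Z| = √(510² + 76.6²) = 516 Ω

516 Ω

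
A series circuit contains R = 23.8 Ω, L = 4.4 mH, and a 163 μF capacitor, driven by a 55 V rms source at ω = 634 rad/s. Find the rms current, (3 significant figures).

X_L = ωL = 2.79 Ω
X_C = 1/(ωC) = 9.68 Ω
Net reactance X = X_L − X_C = -6.89 Ω
Z = 23.8 − j6.89 Ω
|Z| = √(23.8² + 6.89²) = 24.8 Ω
I = V/|Z| = 55/24.8 = 2.22 A

2.22 A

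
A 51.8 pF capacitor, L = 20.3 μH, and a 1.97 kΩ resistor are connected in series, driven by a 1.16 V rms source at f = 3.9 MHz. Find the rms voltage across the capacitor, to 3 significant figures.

ω = 2πf = 2.45e+07 rad/s
X_L = ωL = 497 Ω
X_C = 1/(ωC) = 788 Ω
Net reactance X = X_L − X_C = -290 Ω
Z = 1970 − j290 Ω
|Z| = √(1970² + 290²) = 1990 Ω
I = V/|Z| = 583 μA
V_C = I·|Z_C| = 0.000583 × 788 = 0.459 V

0.459 V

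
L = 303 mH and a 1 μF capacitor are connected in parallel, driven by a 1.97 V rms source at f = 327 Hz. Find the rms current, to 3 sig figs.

ω = 2πf = 2055 rad/s
X_L = ωL = 623 Ω
X_C = 1/(ωC) = 487 Ω
Parallel: admittances add. Y = 1/(jωL) + jωC
Y = (0 + j0.000448) S
|Y| = 0.000448 S → |Z| = 1/|Y| = 2230 Ω, ∠Z = −∠Y = -90.0°
I = V/|Z| = 1.97/2230 = 883 μA

883 μA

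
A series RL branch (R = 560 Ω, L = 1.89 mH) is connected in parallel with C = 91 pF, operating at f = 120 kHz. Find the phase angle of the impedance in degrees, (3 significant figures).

66.1°

ω = 2πf = 754000 rad/s
X_L = ωL = 1430 Ω
X_C = 1/(ωC) = 14600 Ω
Branch 1 (R+jX_L): Z₁ = 560 + j1430 Ω, |Z₁| = 1530 Ω
Branch 2 (−jX_C): Z₂ = −j14600 Ω
Parallel: Z = Z₁Z₂/(Z₁+Z₂), |Z| = 1700 Ω, ∠Z = 66.1°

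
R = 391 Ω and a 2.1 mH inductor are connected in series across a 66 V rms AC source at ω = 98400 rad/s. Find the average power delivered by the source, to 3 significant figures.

X_L = ωL = 207 Ω
Z = 391 + j207 Ω
|Z| = √(391² + 207²) = 442 Ω
∠Z = arctan(207/391) = 27.9°
I = V/|Z| = 149 mA
P = VI cos φ = 66 × 0.149 × cos(27.9°) = 8.71 W

8.71 W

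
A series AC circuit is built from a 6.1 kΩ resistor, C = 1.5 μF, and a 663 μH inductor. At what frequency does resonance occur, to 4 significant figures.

5.047 kHz

ω₀ = 1/√(LC) = 1/√(0.000663 × 1.5e-06) = 31710 rad/s
f₀ = ω₀/(2π) = 5.047 kHz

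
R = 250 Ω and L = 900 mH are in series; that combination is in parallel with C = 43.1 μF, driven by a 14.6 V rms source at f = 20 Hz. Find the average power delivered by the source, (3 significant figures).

ω = 2πf = 125.7 rad/s
X_L = ωL = 113 Ω
X_C = 1/(ωC) = 185 Ω
Branch 1 (R+jX_L): Z₁ = 250 + j113 Ω, |Z₁| = 274 Ω
Branch 2 (−jX_C): Z₂ = −j185 Ω
Parallel: Z = Z₁Z₂/(Z₁+Z₂), |Z| = 195 Ω, ∠Z = -49.7°
I = V/|Z| = 74.9 mA
P = VI cos φ = 14.6 × 0.0749 × cos(-49.7°) = 708 mW

708 mW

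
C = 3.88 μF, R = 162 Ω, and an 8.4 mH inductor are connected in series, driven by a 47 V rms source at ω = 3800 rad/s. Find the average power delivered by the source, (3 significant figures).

X_L = ωL = 31.9 Ω
X_C = 1/(ωC) = 67.8 Ω
Net reactance X = X_L − X_C = -35.9 Ω
Z = 162 − j35.9 Ω
|Z| = √(162² + 35.9²) = 166 Ω
∠Z = arctan(-35.9/162) = -12.5°
I = V/|Z| = 283 mA
P = VI cos φ = 47 × 0.283 × cos(-12.5°) = 13.0 W

13.0 W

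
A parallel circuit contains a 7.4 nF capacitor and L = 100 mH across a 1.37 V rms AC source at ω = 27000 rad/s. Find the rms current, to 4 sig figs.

233.7 μA

X_L = ωL = 2700 Ω
X_C = 1/(ωC) = 5005 Ω
Parallel: admittances add. Y = 1/(jωL) + jωC
Y = (0 − j0.0001706) S
|Y| = 0.0001706 S → |Z| = 1/|Y| = 5863 Ω, ∠Z = −∠Y = 90.00°
I = V/|Z| = 1.37/5863 = 233.7 μA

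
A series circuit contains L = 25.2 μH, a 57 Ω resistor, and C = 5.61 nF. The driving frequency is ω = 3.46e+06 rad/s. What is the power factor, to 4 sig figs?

0.8477

X_L = ωL = 87.19 Ω
X_C = 1/(ωC) = 51.52 Ω
Net reactance X = X_L − X_C = 35.67 Ω
Z = 57.00 + j35.67 Ω
|Z| = √(57.00² + 35.67²) = 67.24 Ω
∠Z = arctan(35.67/57.00) = 32.04°
cos φ = cos(32.04°) = 0.8477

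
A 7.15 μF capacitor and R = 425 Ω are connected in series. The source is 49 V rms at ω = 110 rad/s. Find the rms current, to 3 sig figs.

X_C = 1/(ωC) = 1270 Ω
Z = 425 − j1270 Ω
|Z| = √(425² + 1270²) = 1340 Ω
I = V/|Z| = 49/1340 = 36.6 mA

36.6 mA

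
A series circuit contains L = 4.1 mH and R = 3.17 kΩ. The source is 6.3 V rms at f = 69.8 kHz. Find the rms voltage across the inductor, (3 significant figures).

ω = 2πf = 438600 rad/s
X_L = ωL = 1800 Ω
Z = 3170 + j1800 Ω
|Z| = √(3170² + 1800²) = 3640 Ω
I = V/|Z| = 1.73 mA
V_L = I·|Z_L| = 0.00173 × 1800 = 3.11 V

3.11 V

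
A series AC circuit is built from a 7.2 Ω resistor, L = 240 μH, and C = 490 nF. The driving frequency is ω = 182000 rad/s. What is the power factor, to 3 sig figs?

0.217

X_L = ωL = 43.7 Ω
X_C = 1/(ωC) = 11.2 Ω
Net reactance X = X_L − X_C = 32.5 Ω
Z = 7.20 + j32.5 Ω
|Z| = √(7.20² + 32.5²) = 33.3 Ω
∠Z = arctan(32.5/7.20) = 77.5°
cos φ = cos(77.5°) = 0.217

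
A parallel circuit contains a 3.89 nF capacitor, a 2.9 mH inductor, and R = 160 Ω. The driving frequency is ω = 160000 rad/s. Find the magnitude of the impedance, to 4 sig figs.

X_L = ωL = 464.0 Ω
X_C = 1/(ωC) = 1607 Ω
Parallel: admittances add. Y = 1/R + 1/(jωL) + jωC
Y = (0.006250 − j0.001533) S
|Y| = 0.006435 S → |Z| = 1/|Y| = 155.4 Ω, ∠Z = −∠Y = 13.78°

155.4 Ω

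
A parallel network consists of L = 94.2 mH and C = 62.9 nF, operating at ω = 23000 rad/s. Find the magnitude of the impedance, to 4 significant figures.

1015 Ω

X_L = ωL = 2167 Ω
X_C = 1/(ωC) = 691.2 Ω
Parallel: admittances add. Y = 1/(jωL) + jωC
Y = (0 + j0.0009851) S
|Y| = 0.0009851 S → |Z| = 1/|Y| = 1015 Ω, ∠Z = −∠Y = -90.00°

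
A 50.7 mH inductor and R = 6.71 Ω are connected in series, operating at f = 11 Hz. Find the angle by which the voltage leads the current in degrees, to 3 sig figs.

ω = 2πf = 69.12 rad/s
X_L = ωL = 3.50 Ω
Z = 6.71 + j3.50 Ω
|Z| = √(6.71² + 3.50²) = 7.57 Ω
∠Z = arctan(3.50/6.71) = 27.6°

27.6°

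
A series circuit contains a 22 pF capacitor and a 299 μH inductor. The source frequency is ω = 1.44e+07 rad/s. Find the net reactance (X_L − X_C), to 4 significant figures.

1149 Ω

X_L = ωL = 4306 Ω
X_C = 1/(ωC) = 3157 Ω
X = 4306 − 3157 = 1149 Ω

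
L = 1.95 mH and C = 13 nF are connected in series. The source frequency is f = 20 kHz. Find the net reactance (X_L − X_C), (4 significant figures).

-367.1 Ω

ω = 2πf = 125700 rad/s
X_L = ωL = 245.0 Ω
X_C = 1/(ωC) = 612.1 Ω
X = 245.0 − 612.1 = -367.1 Ω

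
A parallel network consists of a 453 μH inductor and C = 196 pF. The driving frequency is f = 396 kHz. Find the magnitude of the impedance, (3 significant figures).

2500 Ω

ω = 2πf = 2.488e+06 rad/s
X_L = ωL = 1130 Ω
X_C = 1/(ωC) = 2050 Ω
Parallel: admittances add. Y = 1/(jωL) + jωC
Y = (0 − j0.000400) S
|Y| = 0.000400 S → |Z| = 1/|Y| = 2500 Ω, ∠Z = −∠Y = 90.0°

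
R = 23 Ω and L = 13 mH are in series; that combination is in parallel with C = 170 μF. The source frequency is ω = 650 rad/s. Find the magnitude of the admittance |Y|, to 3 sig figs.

104 mS

X_L = ωL = 8.45 Ω
X_C = 1/(ωC) = 9.05 Ω
Branch 1 (R+jX_L): Z₁ = 23.0 + j8.45 Ω, |Z₁| = 24.5 Ω
Branch 2 (−jX_C): Z₂ = −j9.05 Ω
Parallel: Z = Z₁Z₂/(Z₁+Z₂), |Z| = 9.64 Ω, ∠Z = -68.3°
|Y| = 1/|Z| = 104 mS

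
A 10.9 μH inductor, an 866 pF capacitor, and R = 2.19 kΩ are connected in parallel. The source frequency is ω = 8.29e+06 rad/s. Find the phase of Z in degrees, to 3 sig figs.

83.3°

X_L = ωL = 90.4 Ω
X_C = 1/(ωC) = 139 Ω
Parallel: admittances add. Y = 1/R + 1/(jωL) + jωC
Y = (0.000457 − j0.00389) S
|Y| = 0.00391 S → |Z| = 1/|Y| = 255 Ω, ∠Z = −∠Y = 83.3°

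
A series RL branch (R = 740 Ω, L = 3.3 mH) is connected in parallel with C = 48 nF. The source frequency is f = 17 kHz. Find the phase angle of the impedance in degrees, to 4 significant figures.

ω = 2πf = 106800 rad/s
X_L = ωL = 352.5 Ω
X_C = 1/(ωC) = 195.0 Ω
Branch 1 (R+jX_L): Z₁ = 740.0 + j352.5 Ω, |Z₁| = 819.7 Ω
Branch 2 (−jX_C): Z₂ = −j195.0 Ω
Parallel: Z = Z₁Z₂/(Z₁+Z₂), |Z| = 211.3 Ω, ∠Z = -76.54°

-76.54°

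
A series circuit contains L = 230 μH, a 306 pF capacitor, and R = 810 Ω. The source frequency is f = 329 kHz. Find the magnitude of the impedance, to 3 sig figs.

1370 Ω

ω = 2πf = 2.067e+06 rad/s
X_L = ωL = 475 Ω
X_C = 1/(ωC) = 1580 Ω
Net reactance X = X_L − X_C = -1110 Ω
Z = 810 − j1110 Ω
|Z| = √(810² + 1110²) = 1370 Ω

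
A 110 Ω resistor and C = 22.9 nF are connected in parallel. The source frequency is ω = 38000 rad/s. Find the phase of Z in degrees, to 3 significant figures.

-5.47°

X_C = 1/(ωC) = 1150 Ω
Parallel: admittances add. Y = 1/R + jωC
Y = (0.00909 + j0.000870) S
|Y| = 0.00913 S → |Z| = 1/|Y| = 109 Ω, ∠Z = −∠Y = -5.47°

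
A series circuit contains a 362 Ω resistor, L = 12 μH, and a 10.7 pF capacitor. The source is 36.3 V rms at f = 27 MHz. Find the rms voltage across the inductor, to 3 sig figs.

ω = 2πf = 1.696e+08 rad/s
X_L = ωL = 2040 Ω
X_C = 1/(ωC) = 551 Ω
Net reactance X = X_L − X_C = 1480 Ω
Z = 362 + j1480 Ω
|Z| = √(362² + 1480²) = 1530 Ω
I = V/|Z| = 23.8 mA
V_L = I·|Z_L| = 0.0238 × 2040 = 48.4 V

48.4 V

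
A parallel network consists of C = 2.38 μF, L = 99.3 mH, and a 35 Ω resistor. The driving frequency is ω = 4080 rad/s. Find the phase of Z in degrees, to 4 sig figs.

X_L = ωL = 405.1 Ω
X_C = 1/(ωC) = 103.0 Ω
Parallel: admittances add. Y = 1/R + 1/(jωL) + jωC
Y = (0.02857 + j0.007242) S
|Y| = 0.02947 S → |Z| = 1/|Y| = 33.93 Ω, ∠Z = −∠Y = -14.22°

-14.22°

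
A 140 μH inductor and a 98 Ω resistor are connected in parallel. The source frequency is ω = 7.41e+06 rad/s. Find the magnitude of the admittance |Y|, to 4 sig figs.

10.25 mS

X_L = ωL = 1037 Ω
Parallel: admittances add. Y = 1/R + 1/(jωL)
Y = (0.01020 − j0.0009639) S
|Y| = 0.01025 S → |Z| = 1/|Y| = 97.57 Ω, ∠Z = −∠Y = 5.397°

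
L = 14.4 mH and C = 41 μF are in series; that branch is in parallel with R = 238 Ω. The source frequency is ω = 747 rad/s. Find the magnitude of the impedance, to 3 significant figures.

21.8 Ω

X_L = ωL = 10.8 Ω
X_C = 1/(ωC) = 32.7 Ω
Branch 1: Z₁ = R = 238 Ω
Branch 2 (series LC): Z₂ = j(X_L − X_C) = −j21.9 Ω
Parallel: Z = Z₁Z₂/(Z₁+Z₂), |Z| = 21.8 Ω, ∠Z = -84.7°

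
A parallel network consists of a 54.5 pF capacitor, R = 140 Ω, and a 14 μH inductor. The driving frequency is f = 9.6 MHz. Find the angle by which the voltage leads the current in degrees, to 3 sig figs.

ω = 2πf = 6.032e+07 rad/s
X_L = ωL = 844 Ω
X_C = 1/(ωC) = 304 Ω
Parallel: admittances add. Y = 1/R + 1/(jωL) + jωC
Y = (0.00714 + j0.00210) S
|Y| = 0.00745 S → |Z| = 1/|Y| = 134 Ω, ∠Z = −∠Y = -16.4°

-16.4°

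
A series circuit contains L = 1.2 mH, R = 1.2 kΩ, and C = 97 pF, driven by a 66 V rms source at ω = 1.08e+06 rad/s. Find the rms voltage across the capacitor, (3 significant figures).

75.6 V

X_L = ωL = 1300 Ω
X_C = 1/(ωC) = 9550 Ω
Net reactance X = X_L − X_C = -8250 Ω
Z = 1200 − j8250 Ω
|Z| = √(1200² + 8250²) = 8340 Ω
I = V/|Z| = 7.92 mA
V_C = I·|Z_C| = 0.00792 × 9550 = 75.6 V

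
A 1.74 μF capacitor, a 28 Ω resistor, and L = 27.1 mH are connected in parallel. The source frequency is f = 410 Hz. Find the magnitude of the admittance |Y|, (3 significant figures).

37.0 mS

ω = 2πf = 2576 rad/s
X_L = ωL = 69.8 Ω
X_C = 1/(ωC) = 223 Ω
Parallel: admittances add. Y = 1/R + 1/(jωL) + jωC
Y = (0.0357 − j0.00984) S
|Y| = 0.0370 S → |Z| = 1/|Y| = 27.0 Ω, ∠Z = −∠Y = 15.4°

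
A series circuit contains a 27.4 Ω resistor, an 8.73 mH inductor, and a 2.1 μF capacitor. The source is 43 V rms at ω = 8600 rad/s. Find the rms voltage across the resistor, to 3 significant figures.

X_L = ωL = 75.1 Ω
X_C = 1/(ωC) = 55.4 Ω
Net reactance X = X_L − X_C = 19.7 Ω
Z = 27.4 + j19.7 Ω
|Z| = √(27.4² + 19.7²) = 33.8 Ω
I = V/|Z| = 1.27 A
V_R = I·|Z_R| = 1.27 × 27.4 = 34.9 V

34.9 V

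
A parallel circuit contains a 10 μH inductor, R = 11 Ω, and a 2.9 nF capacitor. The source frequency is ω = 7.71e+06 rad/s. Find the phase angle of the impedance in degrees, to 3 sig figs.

-5.90°

X_L = ωL = 77.1 Ω
X_C = 1/(ωC) = 44.7 Ω
Parallel: admittances add. Y = 1/R + 1/(jωL) + jωC
Y = (0.0909 + j0.00939) S
|Y| = 0.0914 S → |Z| = 1/|Y| = 10.9 Ω, ∠Z = −∠Y = -5.90°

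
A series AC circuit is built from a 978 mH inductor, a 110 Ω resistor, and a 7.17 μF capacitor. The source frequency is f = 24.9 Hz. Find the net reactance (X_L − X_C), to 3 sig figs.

ω = 2πf = 156.5 rad/s
X_L = ωL = 153 Ω
X_C = 1/(ωC) = 891 Ω
X = 153 − 891 = -738 Ω

-738 Ω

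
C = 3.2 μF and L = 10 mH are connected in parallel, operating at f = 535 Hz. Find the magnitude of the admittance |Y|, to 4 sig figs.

18.99 mS

ω = 2πf = 3362 rad/s
X_L = ωL = 33.62 Ω
X_C = 1/(ωC) = 92.96 Ω
Parallel: admittances add. Y = 1/(jωL) + jωC
Y = (0 − j0.01899) S
|Y| = 0.01899 S → |Z| = 1/|Y| = 52.65 Ω, ∠Z = −∠Y = 90.00°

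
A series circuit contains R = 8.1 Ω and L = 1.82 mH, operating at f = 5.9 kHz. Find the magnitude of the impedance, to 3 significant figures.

ω = 2πf = 37070 rad/s
X_L = ωL = 67.5 Ω
Z = 8.10 + j67.5 Ω
|Z| = √(8.10² + 67.5²) = 68.0 Ω

68.0 Ω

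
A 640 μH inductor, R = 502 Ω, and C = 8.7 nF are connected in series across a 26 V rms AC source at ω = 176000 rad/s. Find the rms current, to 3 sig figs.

X_L = ωL = 113 Ω
X_C = 1/(ωC) = 653 Ω
Net reactance X = X_L − X_C = -540 Ω
Z = 502 − j540 Ω
|Z| = √(502² + 540²) = 738 Ω
I = V/|Z| = 26/738 = 35.2 mA

35.2 mA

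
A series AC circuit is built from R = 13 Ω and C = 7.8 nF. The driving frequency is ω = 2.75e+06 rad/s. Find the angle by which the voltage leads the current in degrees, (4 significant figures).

X_C = 1/(ωC) = 46.62 Ω
Z = 13.00 − j46.62 Ω
|Z| = √(13.00² + 46.62²) = 48.40 Ω
∠Z = arctan(-46.62/13.00) = -74.42°

-74.42°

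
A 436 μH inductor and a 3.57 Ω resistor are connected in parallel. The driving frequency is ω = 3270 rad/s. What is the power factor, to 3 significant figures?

X_L = ωL = 1.43 Ω
Parallel: admittances add. Y = 1/R + 1/(jωL)
Y = (0.280 − j0.701) S
|Y| = 0.755 S → |Z| = 1/|Y| = 1.32 Ω, ∠Z = −∠Y = 68.2°
cos φ = cos(68.2°) = 0.371

0.371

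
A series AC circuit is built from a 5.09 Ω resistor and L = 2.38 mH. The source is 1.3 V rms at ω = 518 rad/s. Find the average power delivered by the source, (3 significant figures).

X_L = ωL = 1.23 Ω
Z = 5.09 + j1.23 Ω
|Z| = √(5.09² + 1.23²) = 5.24 Ω
∠Z = arctan(1.23/5.09) = 13.6°
I = V/|Z| = 248 mA
P = VI cos φ = 1.3 × 0.248 × cos(13.6°) = 314 mW

314 mW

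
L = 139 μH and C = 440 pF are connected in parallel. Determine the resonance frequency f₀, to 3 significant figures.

644 kHz

ω₀ = 1/√(LC) = 1/√(0.000139 × 4.4e-10) = 4.044e+06 rad/s
f₀ = ω₀/(2π) = 644 kHz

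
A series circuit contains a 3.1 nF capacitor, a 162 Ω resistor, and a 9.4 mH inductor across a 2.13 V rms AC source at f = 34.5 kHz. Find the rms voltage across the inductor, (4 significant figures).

7.576 V

ω = 2πf = 216800 rad/s
X_L = ωL = 2038 Ω
X_C = 1/(ωC) = 1488 Ω
Net reactance X = X_L − X_C = 549.5 Ω
Z = 162.0 + j549.5 Ω
|Z| = √(162.0² + 549.5²) = 572.9 Ω
I = V/|Z| = 3.718 mA
V_L = I·|Z_L| = 0.003718 × 2038 = 7.576 V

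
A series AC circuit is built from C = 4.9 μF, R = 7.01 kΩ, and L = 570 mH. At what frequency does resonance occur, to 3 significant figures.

95.2 Hz

ω₀ = 1/√(LC) = 1/√(0.57 × 4.9e-06) = 598.4 rad/s
f₀ = ω₀/(2π) = 95.2 Hz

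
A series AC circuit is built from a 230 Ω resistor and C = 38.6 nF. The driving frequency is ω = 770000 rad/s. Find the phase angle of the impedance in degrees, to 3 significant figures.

-8.32°

X_C = 1/(ωC) = 33.6 Ω
Z = 230 − j33.6 Ω
|Z| = √(230² + 33.6²) = 232 Ω
∠Z = arctan(-33.6/230) = -8.32°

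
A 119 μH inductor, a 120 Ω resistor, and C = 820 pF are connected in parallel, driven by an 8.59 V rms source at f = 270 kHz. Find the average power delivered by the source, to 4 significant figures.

614.9 mW

ω = 2πf = 1.696e+06 rad/s
X_L = ωL = 201.9 Ω
X_C = 1/(ωC) = 718.9 Ω
Parallel: admittances add. Y = 1/R + 1/(jωL) + jωC
Y = (0.008333 − j0.003562) S
|Y| = 0.009063 S → |Z| = 1/|Y| = 110.3 Ω, ∠Z = −∠Y = 23.15°
I = V/|Z| = 77.85 mA
P = VI cos φ = 8.59 × 0.07785 × cos(23.15°) = 614.9 mW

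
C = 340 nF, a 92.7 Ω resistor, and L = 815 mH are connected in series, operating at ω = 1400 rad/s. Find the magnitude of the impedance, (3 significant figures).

964 Ω

X_L = ωL = 1140 Ω
X_C = 1/(ωC) = 2100 Ω
Net reactance X = X_L − X_C = -960 Ω
Z = 92.7 − j960 Ω
|Z| = √(92.7² + 960²) = 964 Ω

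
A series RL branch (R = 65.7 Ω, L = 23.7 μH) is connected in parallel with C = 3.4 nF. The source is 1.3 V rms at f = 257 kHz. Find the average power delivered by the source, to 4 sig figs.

19.21 mW

ω = 2πf = 1.615e+06 rad/s
X_L = ωL = 38.27 Ω
X_C = 1/(ωC) = 182.1 Ω
Branch 1 (R+jX_L): Z₁ = 65.70 + j38.27 Ω, |Z₁| = 76.03 Ω
Branch 2 (−jX_C): Z₂ = −j182.1 Ω
Parallel: Z = Z₁Z₂/(Z₁+Z₂), |Z| = 87.56 Ω, ∠Z = 5.677°
I = V/|Z| = 14.85 mA
P = VI cos φ = 1.3 × 0.01485 × cos(5.677°) = 19.21 mW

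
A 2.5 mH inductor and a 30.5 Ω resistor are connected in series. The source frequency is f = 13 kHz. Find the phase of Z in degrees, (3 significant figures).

81.5°

ω = 2πf = 81680 rad/s
X_L = ωL = 204 Ω
Z = 30.5 + j204 Ω
|Z| = √(30.5² + 204²) = 206 Ω
∠Z = arctan(204/30.5) = 81.5°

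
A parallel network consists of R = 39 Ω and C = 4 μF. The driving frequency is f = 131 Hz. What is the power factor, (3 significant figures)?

ω = 2πf = 823.1 rad/s
X_C = 1/(ωC) = 304 Ω
Parallel: admittances add. Y = 1/R + jωC
Y = (0.0256 + j0.00329) S
|Y| = 0.0259 S → |Z| = 1/|Y| = 38.7 Ω, ∠Z = −∠Y = -7.32°
cos φ = cos(-7.32°) = 0.992

0.992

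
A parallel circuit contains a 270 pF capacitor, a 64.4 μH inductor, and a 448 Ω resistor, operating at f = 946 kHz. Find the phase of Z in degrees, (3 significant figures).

24.3°

ω = 2πf = 5.944e+06 rad/s
X_L = ωL = 383 Ω
X_C = 1/(ωC) = 623 Ω
Parallel: admittances add. Y = 1/R + 1/(jωL) + jωC
Y = (0.00223 − j0.00101) S
|Y| = 0.00245 S → |Z| = 1/|Y| = 408 Ω, ∠Z = −∠Y = 24.3°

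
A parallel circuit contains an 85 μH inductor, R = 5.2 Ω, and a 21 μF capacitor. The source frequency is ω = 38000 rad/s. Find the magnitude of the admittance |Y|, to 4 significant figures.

X_L = ωL = 3.230 Ω
X_C = 1/(ωC) = 1.253 Ω
Parallel: admittances add. Y = 1/R + 1/(jωL) + jωC
Y = (0.1923 + j0.4884) S
|Y| = 0.5249 S → |Z| = 1/|Y| = 1.905 Ω, ∠Z = −∠Y = -68.51°

524.9 mS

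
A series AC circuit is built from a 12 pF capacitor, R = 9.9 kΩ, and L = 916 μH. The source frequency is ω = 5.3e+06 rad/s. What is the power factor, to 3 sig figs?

X_L = ωL = 4850 Ω
X_C = 1/(ωC) = 15700 Ω
Net reactance X = X_L − X_C = -10900 Ω
Z = 9900 − j10900 Ω
|Z| = √(9900² + 10900²) = 14700 Ω
∠Z = arctan(-10900/9900) = -47.7°
cos φ = cos(-47.7°) = 0.673

0.673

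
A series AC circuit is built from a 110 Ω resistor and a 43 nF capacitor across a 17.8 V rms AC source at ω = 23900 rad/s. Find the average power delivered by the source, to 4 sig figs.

36.35 mW

X_C = 1/(ωC) = 973.0 Ω
Z = 110.0 − j973.0 Ω
|Z| = √(110.0² + 973.0²) = 979.2 Ω
∠Z = arctan(-973.0/110.0) = -83.55°
I = V/|Z| = 18.18 mA
P = VI cos φ = 17.8 × 0.01818 × cos(-83.55°) = 36.35 mW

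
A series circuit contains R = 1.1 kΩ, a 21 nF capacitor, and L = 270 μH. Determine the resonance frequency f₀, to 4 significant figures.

66.84 kHz

ω₀ = 1/√(LC) = 1/√(0.00027 × 2.1e-08) = 420000 rad/s
f₀ = ω₀/(2π) = 66.84 kHz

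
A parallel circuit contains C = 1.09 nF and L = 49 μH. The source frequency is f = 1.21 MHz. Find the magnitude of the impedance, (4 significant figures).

ω = 2πf = 7.603e+06 rad/s
X_L = ωL = 372.5 Ω
X_C = 1/(ωC) = 120.7 Ω
Parallel: admittances add. Y = 1/(jωL) + jωC
Y = (0 + j0.005603) S
|Y| = 0.005603 S → |Z| = 1/|Y| = 178.5 Ω, ∠Z = −∠Y = -90.00°

178.5 Ω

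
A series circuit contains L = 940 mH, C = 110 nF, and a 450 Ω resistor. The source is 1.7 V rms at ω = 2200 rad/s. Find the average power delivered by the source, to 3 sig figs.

X_L = ωL = 2070 Ω
X_C = 1/(ωC) = 4130 Ω
Net reactance X = X_L − X_C = -2060 Ω
Z = 450 − j2060 Ω
|Z| = √(450² + 2060²) = 2110 Ω
∠Z = arctan(-2060/450) = -77.7°
I = V/|Z| = 805 μA
P = VI cos φ = 1.7 × 0.000805 × cos(-77.7°) = 291 μW

291 μW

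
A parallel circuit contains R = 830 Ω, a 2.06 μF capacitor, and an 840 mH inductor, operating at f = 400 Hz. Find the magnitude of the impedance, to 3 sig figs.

206 Ω

ω = 2πf = 2513 rad/s
X_L = ωL = 2110 Ω
X_C = 1/(ωC) = 193 Ω
Parallel: admittances add. Y = 1/R + 1/(jωL) + jωC
Y = (0.00120 + j0.00470) S
|Y| = 0.00486 S → |Z| = 1/|Y| = 206 Ω, ∠Z = −∠Y = -75.6°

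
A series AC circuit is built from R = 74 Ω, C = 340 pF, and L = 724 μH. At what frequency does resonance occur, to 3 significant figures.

321 kHz

ω₀ = 1/√(LC) = 1/√(0.000724 × 3.4e-10) = 2.016e+06 rad/s
f₀ = ω₀/(2π) = 321 kHz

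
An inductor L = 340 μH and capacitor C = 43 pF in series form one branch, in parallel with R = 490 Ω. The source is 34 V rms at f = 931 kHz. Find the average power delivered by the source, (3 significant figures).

2.36 W

ω = 2πf = 5.85e+06 rad/s
X_L = ωL = 1990 Ω
X_C = 1/(ωC) = 3980 Ω
Branch 1: Z₁ = R = 490 Ω
Branch 2 (series LC): Z₂ = j(X_L − X_C) = −j1990 Ω
Parallel: Z = Z₁Z₂/(Z₁+Z₂), |Z| = 476 Ω, ∠Z = -13.9°
I = V/|Z| = 71.5 mA
P = VI cos φ = 34 × 0.0715 × cos(-13.9°) = 2.36 W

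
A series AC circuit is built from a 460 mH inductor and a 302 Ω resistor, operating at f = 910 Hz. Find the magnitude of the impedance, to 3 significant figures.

ω = 2πf = 5718 rad/s
X_L = ωL = 2630 Ω
Z = 302 + j2630 Ω
|Z| = √(302² + 2630²) = 2650 Ω

2650 Ω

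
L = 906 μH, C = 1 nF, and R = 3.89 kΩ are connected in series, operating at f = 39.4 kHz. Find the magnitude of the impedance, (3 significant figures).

ω = 2πf = 247600 rad/s
X_L = ωL = 224 Ω
X_C = 1/(ωC) = 4040 Ω
Net reactance X = X_L − X_C = -3820 Ω
Z = 3890 − j3820 Ω
|Z| = √(3890² + 3820²) = 5450 Ω

5450 Ω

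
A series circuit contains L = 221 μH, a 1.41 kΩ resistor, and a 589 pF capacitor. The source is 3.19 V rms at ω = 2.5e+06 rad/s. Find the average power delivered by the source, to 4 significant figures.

7.159 mW

X_L = ωL = 552.5 Ω
X_C = 1/(ωC) = 679.1 Ω
Net reactance X = X_L − X_C = -126.6 Ω
Z = 1410 − j126.6 Ω
|Z| = √(1410² + 126.6²) = 1416 Ω
∠Z = arctan(-126.6/1410) = -5.131°
I = V/|Z| = 2.253 mA
P = VI cos φ = 3.19 × 0.002253 × cos(-5.131°) = 7.159 mW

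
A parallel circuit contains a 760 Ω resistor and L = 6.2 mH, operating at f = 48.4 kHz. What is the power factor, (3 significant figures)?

0.927

ω = 2πf = 304100 rad/s
X_L = ωL = 1890 Ω
Parallel: admittances add. Y = 1/R + 1/(jωL)
Y = (0.00132 − j0.000530) S
|Y| = 0.00142 S → |Z| = 1/|Y| = 705 Ω, ∠Z = −∠Y = 22.0°
cos φ = cos(22.0°) = 0.927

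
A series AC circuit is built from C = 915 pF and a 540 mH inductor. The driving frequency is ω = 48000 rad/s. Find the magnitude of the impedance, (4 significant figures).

3151 Ω

X_L = ωL = 25920 Ω
X_C = 1/(ωC) = 22770 Ω
Net reactance X = X_L − X_C = 3151 Ω
Z = j3151 Ω
|Z| = √(0² + 3151²) = 3151 Ω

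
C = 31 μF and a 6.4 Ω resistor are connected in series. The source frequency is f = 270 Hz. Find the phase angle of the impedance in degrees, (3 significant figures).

ω = 2πf = 1696 rad/s
X_C = 1/(ωC) = 19.0 Ω
Z = 6.40 − j19.0 Ω
|Z| = √(6.40² + 19.0²) = 20.1 Ω
∠Z = arctan(-19.0/6.40) = -71.4°

-71.4°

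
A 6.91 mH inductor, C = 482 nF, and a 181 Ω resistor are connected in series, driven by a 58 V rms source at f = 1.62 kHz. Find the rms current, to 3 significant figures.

258 mA

ω = 2πf = 10180 rad/s
X_L = ωL = 70.3 Ω
X_C = 1/(ωC) = 204 Ω
Net reactance X = X_L − X_C = -133 Ω
Z = 181 − j133 Ω
|Z| = √(181² + 133²) = 225 Ω
I = V/|Z| = 58/225 = 258 mA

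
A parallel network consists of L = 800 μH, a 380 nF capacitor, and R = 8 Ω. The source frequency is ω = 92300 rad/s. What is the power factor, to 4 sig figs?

0.9855

X_L = ωL = 73.84 Ω
X_C = 1/(ωC) = 28.51 Ω
Parallel: admittances add. Y = 1/R + 1/(jωL) + jωC
Y = (0.1250 + j0.02153) S
|Y| = 0.1268 S → |Z| = 1/|Y| = 7.884 Ω, ∠Z = −∠Y = -9.773°
cos φ = cos(-9.773°) = 0.9855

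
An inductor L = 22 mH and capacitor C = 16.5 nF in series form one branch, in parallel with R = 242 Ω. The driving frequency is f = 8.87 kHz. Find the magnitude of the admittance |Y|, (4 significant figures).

ω = 2πf = 55730 rad/s
X_L = ωL = 1226 Ω
X_C = 1/(ωC) = 1087 Ω
Branch 1: Z₁ = R = 242.0 Ω
Branch 2 (series LC): Z₂ = j(X_L − X_C) = j138.6 Ω
Parallel: Z = Z₁Z₂/(Z₁+Z₂), |Z| = 120.3 Ω, ∠Z = 60.19°
|Y| = 1/|Z| = 8.313 mS

8.313 mS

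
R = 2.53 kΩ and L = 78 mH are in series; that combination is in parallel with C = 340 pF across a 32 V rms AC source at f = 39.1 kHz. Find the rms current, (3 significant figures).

ω = 2πf = 245700 rad/s
X_L = ωL = 19200 Ω
X_C = 1/(ωC) = 12000 Ω
Branch 1 (R+jX_L): Z₁ = 2530 + j19200 Ω, |Z₁| = 19300 Ω
Branch 2 (−jX_C): Z₂ = −j12000 Ω
Parallel: Z = Z₁Z₂/(Z₁+Z₂), |Z| = 30400 Ω, ∠Z = -78.1°
I = V/|Z| = 32/30400 = 1.05 mA

1.05 mA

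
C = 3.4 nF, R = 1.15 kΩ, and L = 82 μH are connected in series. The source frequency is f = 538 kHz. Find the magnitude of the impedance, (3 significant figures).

ω = 2πf = 3.38e+06 rad/s
X_L = ωL = 277 Ω
X_C = 1/(ωC) = 87.0 Ω
Net reactance X = X_L − X_C = 190 Ω
Z = 1150 + j190 Ω
|Z| = √(1150² + 190²) = 1170 Ω

1170 Ω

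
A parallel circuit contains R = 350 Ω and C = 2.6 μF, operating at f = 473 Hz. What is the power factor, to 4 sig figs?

ω = 2πf = 2972 rad/s
X_C = 1/(ωC) = 129.4 Ω
Parallel: admittances add. Y = 1/R + jωC
Y = (0.002857 + j0.007727) S
|Y| = 0.008238 S → |Z| = 1/|Y| = 121.4 Ω, ∠Z = −∠Y = -69.71°
cos φ = cos(-69.71°) = 0.3468

0.3468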